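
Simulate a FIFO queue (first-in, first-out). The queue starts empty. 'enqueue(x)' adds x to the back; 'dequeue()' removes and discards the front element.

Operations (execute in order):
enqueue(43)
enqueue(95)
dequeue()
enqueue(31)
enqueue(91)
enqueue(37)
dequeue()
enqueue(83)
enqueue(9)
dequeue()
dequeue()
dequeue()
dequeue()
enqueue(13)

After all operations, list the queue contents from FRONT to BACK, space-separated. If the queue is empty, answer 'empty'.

enqueue(43): [43]
enqueue(95): [43, 95]
dequeue(): [95]
enqueue(31): [95, 31]
enqueue(91): [95, 31, 91]
enqueue(37): [95, 31, 91, 37]
dequeue(): [31, 91, 37]
enqueue(83): [31, 91, 37, 83]
enqueue(9): [31, 91, 37, 83, 9]
dequeue(): [91, 37, 83, 9]
dequeue(): [37, 83, 9]
dequeue(): [83, 9]
dequeue(): [9]
enqueue(13): [9, 13]

Answer: 9 13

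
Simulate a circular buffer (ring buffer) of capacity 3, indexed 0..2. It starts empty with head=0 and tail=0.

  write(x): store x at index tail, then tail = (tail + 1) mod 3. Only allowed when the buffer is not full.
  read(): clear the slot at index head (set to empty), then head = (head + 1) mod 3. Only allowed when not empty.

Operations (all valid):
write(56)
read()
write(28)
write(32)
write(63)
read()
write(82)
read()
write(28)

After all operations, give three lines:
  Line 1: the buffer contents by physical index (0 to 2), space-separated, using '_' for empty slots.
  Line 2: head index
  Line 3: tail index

Answer: 63 82 28
0
0

Derivation:
write(56): buf=[56 _ _], head=0, tail=1, size=1
read(): buf=[_ _ _], head=1, tail=1, size=0
write(28): buf=[_ 28 _], head=1, tail=2, size=1
write(32): buf=[_ 28 32], head=1, tail=0, size=2
write(63): buf=[63 28 32], head=1, tail=1, size=3
read(): buf=[63 _ 32], head=2, tail=1, size=2
write(82): buf=[63 82 32], head=2, tail=2, size=3
read(): buf=[63 82 _], head=0, tail=2, size=2
write(28): buf=[63 82 28], head=0, tail=0, size=3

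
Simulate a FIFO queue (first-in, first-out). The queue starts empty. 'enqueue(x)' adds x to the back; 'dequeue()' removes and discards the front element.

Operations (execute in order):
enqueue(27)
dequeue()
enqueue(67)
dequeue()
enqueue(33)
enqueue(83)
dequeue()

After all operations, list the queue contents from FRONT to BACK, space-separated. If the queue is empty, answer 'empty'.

enqueue(27): [27]
dequeue(): []
enqueue(67): [67]
dequeue(): []
enqueue(33): [33]
enqueue(83): [33, 83]
dequeue(): [83]

Answer: 83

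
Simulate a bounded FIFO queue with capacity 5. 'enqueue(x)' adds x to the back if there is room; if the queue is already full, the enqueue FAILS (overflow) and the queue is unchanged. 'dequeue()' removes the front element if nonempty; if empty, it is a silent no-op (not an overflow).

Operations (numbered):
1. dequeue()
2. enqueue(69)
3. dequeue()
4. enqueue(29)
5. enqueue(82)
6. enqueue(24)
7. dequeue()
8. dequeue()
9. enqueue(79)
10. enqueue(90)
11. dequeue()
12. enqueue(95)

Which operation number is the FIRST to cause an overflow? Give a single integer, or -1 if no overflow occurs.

Answer: -1

Derivation:
1. dequeue(): empty, no-op, size=0
2. enqueue(69): size=1
3. dequeue(): size=0
4. enqueue(29): size=1
5. enqueue(82): size=2
6. enqueue(24): size=3
7. dequeue(): size=2
8. dequeue(): size=1
9. enqueue(79): size=2
10. enqueue(90): size=3
11. dequeue(): size=2
12. enqueue(95): size=3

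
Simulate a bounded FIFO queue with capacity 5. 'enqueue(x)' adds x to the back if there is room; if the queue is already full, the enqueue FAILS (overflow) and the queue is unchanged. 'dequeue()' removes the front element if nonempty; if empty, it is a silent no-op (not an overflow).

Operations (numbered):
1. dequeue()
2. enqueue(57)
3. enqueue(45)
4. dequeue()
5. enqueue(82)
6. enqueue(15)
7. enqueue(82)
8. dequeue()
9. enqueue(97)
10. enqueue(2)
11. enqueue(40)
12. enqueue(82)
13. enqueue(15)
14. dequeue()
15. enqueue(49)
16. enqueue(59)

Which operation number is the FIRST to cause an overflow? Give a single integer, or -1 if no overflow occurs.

1. dequeue(): empty, no-op, size=0
2. enqueue(57): size=1
3. enqueue(45): size=2
4. dequeue(): size=1
5. enqueue(82): size=2
6. enqueue(15): size=3
7. enqueue(82): size=4
8. dequeue(): size=3
9. enqueue(97): size=4
10. enqueue(2): size=5
11. enqueue(40): size=5=cap → OVERFLOW (fail)
12. enqueue(82): size=5=cap → OVERFLOW (fail)
13. enqueue(15): size=5=cap → OVERFLOW (fail)
14. dequeue(): size=4
15. enqueue(49): size=5
16. enqueue(59): size=5=cap → OVERFLOW (fail)

Answer: 11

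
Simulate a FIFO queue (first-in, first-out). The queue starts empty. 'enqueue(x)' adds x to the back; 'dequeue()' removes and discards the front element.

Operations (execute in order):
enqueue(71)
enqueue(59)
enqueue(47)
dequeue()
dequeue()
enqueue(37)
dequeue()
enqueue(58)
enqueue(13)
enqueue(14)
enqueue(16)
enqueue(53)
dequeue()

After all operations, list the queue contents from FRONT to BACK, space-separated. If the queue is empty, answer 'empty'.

enqueue(71): [71]
enqueue(59): [71, 59]
enqueue(47): [71, 59, 47]
dequeue(): [59, 47]
dequeue(): [47]
enqueue(37): [47, 37]
dequeue(): [37]
enqueue(58): [37, 58]
enqueue(13): [37, 58, 13]
enqueue(14): [37, 58, 13, 14]
enqueue(16): [37, 58, 13, 14, 16]
enqueue(53): [37, 58, 13, 14, 16, 53]
dequeue(): [58, 13, 14, 16, 53]

Answer: 58 13 14 16 53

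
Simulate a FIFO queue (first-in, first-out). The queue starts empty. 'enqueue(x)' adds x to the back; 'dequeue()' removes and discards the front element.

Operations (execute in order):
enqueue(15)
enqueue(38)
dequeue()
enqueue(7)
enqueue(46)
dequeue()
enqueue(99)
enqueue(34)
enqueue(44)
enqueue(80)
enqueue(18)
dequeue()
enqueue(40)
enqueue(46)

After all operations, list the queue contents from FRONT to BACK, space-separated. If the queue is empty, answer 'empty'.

enqueue(15): [15]
enqueue(38): [15, 38]
dequeue(): [38]
enqueue(7): [38, 7]
enqueue(46): [38, 7, 46]
dequeue(): [7, 46]
enqueue(99): [7, 46, 99]
enqueue(34): [7, 46, 99, 34]
enqueue(44): [7, 46, 99, 34, 44]
enqueue(80): [7, 46, 99, 34, 44, 80]
enqueue(18): [7, 46, 99, 34, 44, 80, 18]
dequeue(): [46, 99, 34, 44, 80, 18]
enqueue(40): [46, 99, 34, 44, 80, 18, 40]
enqueue(46): [46, 99, 34, 44, 80, 18, 40, 46]

Answer: 46 99 34 44 80 18 40 46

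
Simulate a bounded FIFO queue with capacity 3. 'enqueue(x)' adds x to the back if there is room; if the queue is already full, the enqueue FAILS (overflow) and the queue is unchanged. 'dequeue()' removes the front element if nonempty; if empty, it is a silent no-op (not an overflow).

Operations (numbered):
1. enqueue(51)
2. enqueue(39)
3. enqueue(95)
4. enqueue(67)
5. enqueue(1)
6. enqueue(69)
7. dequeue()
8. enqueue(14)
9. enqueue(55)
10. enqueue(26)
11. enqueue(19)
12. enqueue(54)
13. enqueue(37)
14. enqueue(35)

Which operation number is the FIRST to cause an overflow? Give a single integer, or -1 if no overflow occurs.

Answer: 4

Derivation:
1. enqueue(51): size=1
2. enqueue(39): size=2
3. enqueue(95): size=3
4. enqueue(67): size=3=cap → OVERFLOW (fail)
5. enqueue(1): size=3=cap → OVERFLOW (fail)
6. enqueue(69): size=3=cap → OVERFLOW (fail)
7. dequeue(): size=2
8. enqueue(14): size=3
9. enqueue(55): size=3=cap → OVERFLOW (fail)
10. enqueue(26): size=3=cap → OVERFLOW (fail)
11. enqueue(19): size=3=cap → OVERFLOW (fail)
12. enqueue(54): size=3=cap → OVERFLOW (fail)
13. enqueue(37): size=3=cap → OVERFLOW (fail)
14. enqueue(35): size=3=cap → OVERFLOW (fail)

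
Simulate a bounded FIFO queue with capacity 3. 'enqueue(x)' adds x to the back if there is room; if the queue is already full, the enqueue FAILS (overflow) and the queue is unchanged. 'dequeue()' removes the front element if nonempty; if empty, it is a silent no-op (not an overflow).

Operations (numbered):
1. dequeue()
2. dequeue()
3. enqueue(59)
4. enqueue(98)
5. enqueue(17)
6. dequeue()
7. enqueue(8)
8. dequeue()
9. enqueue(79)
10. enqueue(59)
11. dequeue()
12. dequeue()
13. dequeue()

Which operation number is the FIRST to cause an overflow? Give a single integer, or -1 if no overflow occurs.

Answer: 10

Derivation:
1. dequeue(): empty, no-op, size=0
2. dequeue(): empty, no-op, size=0
3. enqueue(59): size=1
4. enqueue(98): size=2
5. enqueue(17): size=3
6. dequeue(): size=2
7. enqueue(8): size=3
8. dequeue(): size=2
9. enqueue(79): size=3
10. enqueue(59): size=3=cap → OVERFLOW (fail)
11. dequeue(): size=2
12. dequeue(): size=1
13. dequeue(): size=0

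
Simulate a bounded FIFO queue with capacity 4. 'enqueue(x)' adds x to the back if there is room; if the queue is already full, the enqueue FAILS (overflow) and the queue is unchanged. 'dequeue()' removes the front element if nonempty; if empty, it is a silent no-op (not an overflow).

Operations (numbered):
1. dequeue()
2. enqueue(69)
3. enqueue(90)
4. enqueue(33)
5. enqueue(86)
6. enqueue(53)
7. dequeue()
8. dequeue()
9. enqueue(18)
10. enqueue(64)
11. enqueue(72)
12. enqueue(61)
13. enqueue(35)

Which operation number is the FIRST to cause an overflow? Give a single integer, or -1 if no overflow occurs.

1. dequeue(): empty, no-op, size=0
2. enqueue(69): size=1
3. enqueue(90): size=2
4. enqueue(33): size=3
5. enqueue(86): size=4
6. enqueue(53): size=4=cap → OVERFLOW (fail)
7. dequeue(): size=3
8. dequeue(): size=2
9. enqueue(18): size=3
10. enqueue(64): size=4
11. enqueue(72): size=4=cap → OVERFLOW (fail)
12. enqueue(61): size=4=cap → OVERFLOW (fail)
13. enqueue(35): size=4=cap → OVERFLOW (fail)

Answer: 6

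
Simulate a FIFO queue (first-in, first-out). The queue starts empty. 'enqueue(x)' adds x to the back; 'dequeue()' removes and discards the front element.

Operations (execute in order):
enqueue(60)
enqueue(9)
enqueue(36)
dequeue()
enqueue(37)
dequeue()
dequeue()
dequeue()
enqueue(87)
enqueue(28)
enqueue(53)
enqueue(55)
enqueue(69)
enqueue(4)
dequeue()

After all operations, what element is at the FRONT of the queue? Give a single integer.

enqueue(60): queue = [60]
enqueue(9): queue = [60, 9]
enqueue(36): queue = [60, 9, 36]
dequeue(): queue = [9, 36]
enqueue(37): queue = [9, 36, 37]
dequeue(): queue = [36, 37]
dequeue(): queue = [37]
dequeue(): queue = []
enqueue(87): queue = [87]
enqueue(28): queue = [87, 28]
enqueue(53): queue = [87, 28, 53]
enqueue(55): queue = [87, 28, 53, 55]
enqueue(69): queue = [87, 28, 53, 55, 69]
enqueue(4): queue = [87, 28, 53, 55, 69, 4]
dequeue(): queue = [28, 53, 55, 69, 4]

Answer: 28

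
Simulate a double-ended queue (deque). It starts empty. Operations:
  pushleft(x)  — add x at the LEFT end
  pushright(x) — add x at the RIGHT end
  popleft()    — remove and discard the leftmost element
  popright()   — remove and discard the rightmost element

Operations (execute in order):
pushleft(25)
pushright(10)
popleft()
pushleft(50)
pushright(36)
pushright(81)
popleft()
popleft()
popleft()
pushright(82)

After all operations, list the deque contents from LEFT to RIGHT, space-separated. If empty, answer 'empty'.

Answer: 81 82

Derivation:
pushleft(25): [25]
pushright(10): [25, 10]
popleft(): [10]
pushleft(50): [50, 10]
pushright(36): [50, 10, 36]
pushright(81): [50, 10, 36, 81]
popleft(): [10, 36, 81]
popleft(): [36, 81]
popleft(): [81]
pushright(82): [81, 82]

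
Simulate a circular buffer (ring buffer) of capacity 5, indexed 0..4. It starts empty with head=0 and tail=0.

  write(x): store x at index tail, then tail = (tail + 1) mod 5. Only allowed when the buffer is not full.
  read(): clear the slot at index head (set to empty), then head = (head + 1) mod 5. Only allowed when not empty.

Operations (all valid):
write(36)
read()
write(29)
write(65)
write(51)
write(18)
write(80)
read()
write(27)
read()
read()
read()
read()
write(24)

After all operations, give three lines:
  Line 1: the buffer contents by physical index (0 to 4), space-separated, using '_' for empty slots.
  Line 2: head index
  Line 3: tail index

write(36): buf=[36 _ _ _ _], head=0, tail=1, size=1
read(): buf=[_ _ _ _ _], head=1, tail=1, size=0
write(29): buf=[_ 29 _ _ _], head=1, tail=2, size=1
write(65): buf=[_ 29 65 _ _], head=1, tail=3, size=2
write(51): buf=[_ 29 65 51 _], head=1, tail=4, size=3
write(18): buf=[_ 29 65 51 18], head=1, tail=0, size=4
write(80): buf=[80 29 65 51 18], head=1, tail=1, size=5
read(): buf=[80 _ 65 51 18], head=2, tail=1, size=4
write(27): buf=[80 27 65 51 18], head=2, tail=2, size=5
read(): buf=[80 27 _ 51 18], head=3, tail=2, size=4
read(): buf=[80 27 _ _ 18], head=4, tail=2, size=3
read(): buf=[80 27 _ _ _], head=0, tail=2, size=2
read(): buf=[_ 27 _ _ _], head=1, tail=2, size=1
write(24): buf=[_ 27 24 _ _], head=1, tail=3, size=2

Answer: _ 27 24 _ _
1
3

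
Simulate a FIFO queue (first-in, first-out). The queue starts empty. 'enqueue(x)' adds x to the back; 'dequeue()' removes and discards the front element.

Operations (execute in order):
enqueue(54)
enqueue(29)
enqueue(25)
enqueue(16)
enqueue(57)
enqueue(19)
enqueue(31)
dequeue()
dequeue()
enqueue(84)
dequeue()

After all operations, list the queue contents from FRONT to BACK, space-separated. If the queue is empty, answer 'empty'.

enqueue(54): [54]
enqueue(29): [54, 29]
enqueue(25): [54, 29, 25]
enqueue(16): [54, 29, 25, 16]
enqueue(57): [54, 29, 25, 16, 57]
enqueue(19): [54, 29, 25, 16, 57, 19]
enqueue(31): [54, 29, 25, 16, 57, 19, 31]
dequeue(): [29, 25, 16, 57, 19, 31]
dequeue(): [25, 16, 57, 19, 31]
enqueue(84): [25, 16, 57, 19, 31, 84]
dequeue(): [16, 57, 19, 31, 84]

Answer: 16 57 19 31 84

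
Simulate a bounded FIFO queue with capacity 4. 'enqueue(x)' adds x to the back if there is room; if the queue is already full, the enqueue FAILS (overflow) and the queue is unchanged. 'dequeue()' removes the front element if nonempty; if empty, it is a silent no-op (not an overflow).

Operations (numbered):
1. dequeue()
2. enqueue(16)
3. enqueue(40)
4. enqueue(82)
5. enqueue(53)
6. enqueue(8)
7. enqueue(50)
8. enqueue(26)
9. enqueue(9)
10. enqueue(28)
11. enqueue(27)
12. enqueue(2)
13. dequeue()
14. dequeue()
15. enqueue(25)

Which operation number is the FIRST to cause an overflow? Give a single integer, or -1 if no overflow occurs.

1. dequeue(): empty, no-op, size=0
2. enqueue(16): size=1
3. enqueue(40): size=2
4. enqueue(82): size=3
5. enqueue(53): size=4
6. enqueue(8): size=4=cap → OVERFLOW (fail)
7. enqueue(50): size=4=cap → OVERFLOW (fail)
8. enqueue(26): size=4=cap → OVERFLOW (fail)
9. enqueue(9): size=4=cap → OVERFLOW (fail)
10. enqueue(28): size=4=cap → OVERFLOW (fail)
11. enqueue(27): size=4=cap → OVERFLOW (fail)
12. enqueue(2): size=4=cap → OVERFLOW (fail)
13. dequeue(): size=3
14. dequeue(): size=2
15. enqueue(25): size=3

Answer: 6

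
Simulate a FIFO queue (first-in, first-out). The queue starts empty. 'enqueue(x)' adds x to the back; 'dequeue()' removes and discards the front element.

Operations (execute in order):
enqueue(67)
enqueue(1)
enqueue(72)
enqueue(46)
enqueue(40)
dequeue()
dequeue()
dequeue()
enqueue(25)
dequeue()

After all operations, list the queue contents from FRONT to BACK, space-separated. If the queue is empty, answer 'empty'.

Answer: 40 25

Derivation:
enqueue(67): [67]
enqueue(1): [67, 1]
enqueue(72): [67, 1, 72]
enqueue(46): [67, 1, 72, 46]
enqueue(40): [67, 1, 72, 46, 40]
dequeue(): [1, 72, 46, 40]
dequeue(): [72, 46, 40]
dequeue(): [46, 40]
enqueue(25): [46, 40, 25]
dequeue(): [40, 25]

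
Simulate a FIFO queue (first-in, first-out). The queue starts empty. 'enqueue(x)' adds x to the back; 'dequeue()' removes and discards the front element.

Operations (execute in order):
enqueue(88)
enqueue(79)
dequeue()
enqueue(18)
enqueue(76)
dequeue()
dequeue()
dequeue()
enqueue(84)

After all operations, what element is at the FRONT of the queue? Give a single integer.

enqueue(88): queue = [88]
enqueue(79): queue = [88, 79]
dequeue(): queue = [79]
enqueue(18): queue = [79, 18]
enqueue(76): queue = [79, 18, 76]
dequeue(): queue = [18, 76]
dequeue(): queue = [76]
dequeue(): queue = []
enqueue(84): queue = [84]

Answer: 84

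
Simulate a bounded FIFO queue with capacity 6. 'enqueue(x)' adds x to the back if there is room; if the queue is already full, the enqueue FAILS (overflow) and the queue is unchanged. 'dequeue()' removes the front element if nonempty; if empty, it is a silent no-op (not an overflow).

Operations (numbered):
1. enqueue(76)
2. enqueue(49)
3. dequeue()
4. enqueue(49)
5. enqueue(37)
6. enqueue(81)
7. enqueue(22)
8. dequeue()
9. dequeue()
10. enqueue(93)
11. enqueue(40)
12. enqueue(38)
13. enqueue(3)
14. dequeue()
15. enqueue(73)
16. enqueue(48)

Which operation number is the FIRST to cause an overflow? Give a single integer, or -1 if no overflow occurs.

1. enqueue(76): size=1
2. enqueue(49): size=2
3. dequeue(): size=1
4. enqueue(49): size=2
5. enqueue(37): size=3
6. enqueue(81): size=4
7. enqueue(22): size=5
8. dequeue(): size=4
9. dequeue(): size=3
10. enqueue(93): size=4
11. enqueue(40): size=5
12. enqueue(38): size=6
13. enqueue(3): size=6=cap → OVERFLOW (fail)
14. dequeue(): size=5
15. enqueue(73): size=6
16. enqueue(48): size=6=cap → OVERFLOW (fail)

Answer: 13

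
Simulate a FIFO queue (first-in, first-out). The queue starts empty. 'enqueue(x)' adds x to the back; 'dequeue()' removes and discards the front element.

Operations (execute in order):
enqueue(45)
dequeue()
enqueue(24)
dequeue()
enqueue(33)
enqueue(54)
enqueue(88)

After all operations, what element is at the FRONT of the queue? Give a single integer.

Answer: 33

Derivation:
enqueue(45): queue = [45]
dequeue(): queue = []
enqueue(24): queue = [24]
dequeue(): queue = []
enqueue(33): queue = [33]
enqueue(54): queue = [33, 54]
enqueue(88): queue = [33, 54, 88]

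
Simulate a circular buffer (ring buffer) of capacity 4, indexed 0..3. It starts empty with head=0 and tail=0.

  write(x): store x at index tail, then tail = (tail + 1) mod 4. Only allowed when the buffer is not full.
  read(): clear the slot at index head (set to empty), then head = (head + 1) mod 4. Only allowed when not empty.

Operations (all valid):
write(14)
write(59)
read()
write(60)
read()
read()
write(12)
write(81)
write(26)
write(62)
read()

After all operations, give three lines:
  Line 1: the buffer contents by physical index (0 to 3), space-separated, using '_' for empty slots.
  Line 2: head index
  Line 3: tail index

write(14): buf=[14 _ _ _], head=0, tail=1, size=1
write(59): buf=[14 59 _ _], head=0, tail=2, size=2
read(): buf=[_ 59 _ _], head=1, tail=2, size=1
write(60): buf=[_ 59 60 _], head=1, tail=3, size=2
read(): buf=[_ _ 60 _], head=2, tail=3, size=1
read(): buf=[_ _ _ _], head=3, tail=3, size=0
write(12): buf=[_ _ _ 12], head=3, tail=0, size=1
write(81): buf=[81 _ _ 12], head=3, tail=1, size=2
write(26): buf=[81 26 _ 12], head=3, tail=2, size=3
write(62): buf=[81 26 62 12], head=3, tail=3, size=4
read(): buf=[81 26 62 _], head=0, tail=3, size=3

Answer: 81 26 62 _
0
3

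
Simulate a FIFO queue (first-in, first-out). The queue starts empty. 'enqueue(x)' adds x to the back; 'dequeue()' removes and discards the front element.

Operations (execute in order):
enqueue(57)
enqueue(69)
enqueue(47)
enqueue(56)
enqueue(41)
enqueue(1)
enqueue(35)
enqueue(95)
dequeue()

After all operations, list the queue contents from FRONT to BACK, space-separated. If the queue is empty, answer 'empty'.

enqueue(57): [57]
enqueue(69): [57, 69]
enqueue(47): [57, 69, 47]
enqueue(56): [57, 69, 47, 56]
enqueue(41): [57, 69, 47, 56, 41]
enqueue(1): [57, 69, 47, 56, 41, 1]
enqueue(35): [57, 69, 47, 56, 41, 1, 35]
enqueue(95): [57, 69, 47, 56, 41, 1, 35, 95]
dequeue(): [69, 47, 56, 41, 1, 35, 95]

Answer: 69 47 56 41 1 35 95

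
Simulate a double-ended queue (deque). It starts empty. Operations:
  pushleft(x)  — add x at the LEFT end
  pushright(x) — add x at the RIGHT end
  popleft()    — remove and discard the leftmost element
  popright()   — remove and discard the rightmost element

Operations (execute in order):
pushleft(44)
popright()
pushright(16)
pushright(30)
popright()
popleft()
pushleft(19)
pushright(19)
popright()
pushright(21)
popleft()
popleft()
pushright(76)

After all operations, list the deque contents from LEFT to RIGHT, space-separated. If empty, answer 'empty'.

pushleft(44): [44]
popright(): []
pushright(16): [16]
pushright(30): [16, 30]
popright(): [16]
popleft(): []
pushleft(19): [19]
pushright(19): [19, 19]
popright(): [19]
pushright(21): [19, 21]
popleft(): [21]
popleft(): []
pushright(76): [76]

Answer: 76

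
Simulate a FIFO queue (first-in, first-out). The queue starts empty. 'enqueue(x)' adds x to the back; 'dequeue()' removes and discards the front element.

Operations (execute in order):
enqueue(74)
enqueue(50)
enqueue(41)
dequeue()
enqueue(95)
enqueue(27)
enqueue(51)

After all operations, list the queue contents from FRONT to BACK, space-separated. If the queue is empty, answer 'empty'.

enqueue(74): [74]
enqueue(50): [74, 50]
enqueue(41): [74, 50, 41]
dequeue(): [50, 41]
enqueue(95): [50, 41, 95]
enqueue(27): [50, 41, 95, 27]
enqueue(51): [50, 41, 95, 27, 51]

Answer: 50 41 95 27 51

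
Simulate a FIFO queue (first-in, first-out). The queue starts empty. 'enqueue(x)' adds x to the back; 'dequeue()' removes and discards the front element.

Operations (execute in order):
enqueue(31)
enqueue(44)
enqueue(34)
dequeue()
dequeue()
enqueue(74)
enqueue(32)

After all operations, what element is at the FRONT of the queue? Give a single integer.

Answer: 34

Derivation:
enqueue(31): queue = [31]
enqueue(44): queue = [31, 44]
enqueue(34): queue = [31, 44, 34]
dequeue(): queue = [44, 34]
dequeue(): queue = [34]
enqueue(74): queue = [34, 74]
enqueue(32): queue = [34, 74, 32]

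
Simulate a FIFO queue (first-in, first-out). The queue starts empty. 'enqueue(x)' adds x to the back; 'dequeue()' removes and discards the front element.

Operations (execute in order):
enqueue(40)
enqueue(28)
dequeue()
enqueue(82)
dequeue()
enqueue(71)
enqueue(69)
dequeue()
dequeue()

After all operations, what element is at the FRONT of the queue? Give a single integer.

Answer: 69

Derivation:
enqueue(40): queue = [40]
enqueue(28): queue = [40, 28]
dequeue(): queue = [28]
enqueue(82): queue = [28, 82]
dequeue(): queue = [82]
enqueue(71): queue = [82, 71]
enqueue(69): queue = [82, 71, 69]
dequeue(): queue = [71, 69]
dequeue(): queue = [69]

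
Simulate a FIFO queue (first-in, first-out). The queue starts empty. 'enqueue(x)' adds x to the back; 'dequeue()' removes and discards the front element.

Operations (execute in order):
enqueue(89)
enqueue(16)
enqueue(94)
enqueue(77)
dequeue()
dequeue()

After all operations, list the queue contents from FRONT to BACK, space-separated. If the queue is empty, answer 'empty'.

Answer: 94 77

Derivation:
enqueue(89): [89]
enqueue(16): [89, 16]
enqueue(94): [89, 16, 94]
enqueue(77): [89, 16, 94, 77]
dequeue(): [16, 94, 77]
dequeue(): [94, 77]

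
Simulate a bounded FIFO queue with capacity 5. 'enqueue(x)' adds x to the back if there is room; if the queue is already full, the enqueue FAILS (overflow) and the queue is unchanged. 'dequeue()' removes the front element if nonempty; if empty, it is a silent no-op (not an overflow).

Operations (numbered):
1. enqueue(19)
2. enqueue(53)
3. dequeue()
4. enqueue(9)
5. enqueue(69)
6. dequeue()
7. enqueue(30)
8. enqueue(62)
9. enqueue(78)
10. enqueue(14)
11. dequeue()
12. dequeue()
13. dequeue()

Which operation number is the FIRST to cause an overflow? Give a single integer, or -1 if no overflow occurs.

1. enqueue(19): size=1
2. enqueue(53): size=2
3. dequeue(): size=1
4. enqueue(9): size=2
5. enqueue(69): size=3
6. dequeue(): size=2
7. enqueue(30): size=3
8. enqueue(62): size=4
9. enqueue(78): size=5
10. enqueue(14): size=5=cap → OVERFLOW (fail)
11. dequeue(): size=4
12. dequeue(): size=3
13. dequeue(): size=2

Answer: 10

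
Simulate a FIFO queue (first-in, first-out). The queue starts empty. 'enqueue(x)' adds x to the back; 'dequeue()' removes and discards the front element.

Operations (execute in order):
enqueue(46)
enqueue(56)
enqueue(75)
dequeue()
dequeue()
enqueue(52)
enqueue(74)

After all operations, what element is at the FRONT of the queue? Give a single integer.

Answer: 75

Derivation:
enqueue(46): queue = [46]
enqueue(56): queue = [46, 56]
enqueue(75): queue = [46, 56, 75]
dequeue(): queue = [56, 75]
dequeue(): queue = [75]
enqueue(52): queue = [75, 52]
enqueue(74): queue = [75, 52, 74]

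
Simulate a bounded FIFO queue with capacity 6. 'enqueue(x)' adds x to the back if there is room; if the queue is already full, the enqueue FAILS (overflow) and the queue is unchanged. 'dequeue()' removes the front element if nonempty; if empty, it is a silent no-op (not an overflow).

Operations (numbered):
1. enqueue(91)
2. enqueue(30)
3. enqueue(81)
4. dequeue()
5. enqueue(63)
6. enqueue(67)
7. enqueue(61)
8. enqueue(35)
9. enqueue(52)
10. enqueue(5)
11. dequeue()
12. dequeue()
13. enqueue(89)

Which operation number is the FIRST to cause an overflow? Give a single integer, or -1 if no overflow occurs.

Answer: 9

Derivation:
1. enqueue(91): size=1
2. enqueue(30): size=2
3. enqueue(81): size=3
4. dequeue(): size=2
5. enqueue(63): size=3
6. enqueue(67): size=4
7. enqueue(61): size=5
8. enqueue(35): size=6
9. enqueue(52): size=6=cap → OVERFLOW (fail)
10. enqueue(5): size=6=cap → OVERFLOW (fail)
11. dequeue(): size=5
12. dequeue(): size=4
13. enqueue(89): size=5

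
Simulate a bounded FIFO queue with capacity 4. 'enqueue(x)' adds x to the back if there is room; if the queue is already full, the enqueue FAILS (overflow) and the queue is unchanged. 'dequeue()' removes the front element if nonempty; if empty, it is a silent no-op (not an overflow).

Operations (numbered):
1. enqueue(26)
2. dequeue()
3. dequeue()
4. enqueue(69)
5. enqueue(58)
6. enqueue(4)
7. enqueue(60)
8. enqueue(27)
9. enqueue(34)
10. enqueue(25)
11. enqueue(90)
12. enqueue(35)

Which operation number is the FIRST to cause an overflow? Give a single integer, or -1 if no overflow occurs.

Answer: 8

Derivation:
1. enqueue(26): size=1
2. dequeue(): size=0
3. dequeue(): empty, no-op, size=0
4. enqueue(69): size=1
5. enqueue(58): size=2
6. enqueue(4): size=3
7. enqueue(60): size=4
8. enqueue(27): size=4=cap → OVERFLOW (fail)
9. enqueue(34): size=4=cap → OVERFLOW (fail)
10. enqueue(25): size=4=cap → OVERFLOW (fail)
11. enqueue(90): size=4=cap → OVERFLOW (fail)
12. enqueue(35): size=4=cap → OVERFLOW (fail)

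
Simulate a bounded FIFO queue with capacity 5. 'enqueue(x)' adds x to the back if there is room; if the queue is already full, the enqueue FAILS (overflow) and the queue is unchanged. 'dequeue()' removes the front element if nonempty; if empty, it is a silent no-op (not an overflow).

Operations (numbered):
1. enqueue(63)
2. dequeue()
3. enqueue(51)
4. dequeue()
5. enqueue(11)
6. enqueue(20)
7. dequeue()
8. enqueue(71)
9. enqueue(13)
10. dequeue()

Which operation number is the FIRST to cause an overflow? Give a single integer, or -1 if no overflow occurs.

1. enqueue(63): size=1
2. dequeue(): size=0
3. enqueue(51): size=1
4. dequeue(): size=0
5. enqueue(11): size=1
6. enqueue(20): size=2
7. dequeue(): size=1
8. enqueue(71): size=2
9. enqueue(13): size=3
10. dequeue(): size=2

Answer: -1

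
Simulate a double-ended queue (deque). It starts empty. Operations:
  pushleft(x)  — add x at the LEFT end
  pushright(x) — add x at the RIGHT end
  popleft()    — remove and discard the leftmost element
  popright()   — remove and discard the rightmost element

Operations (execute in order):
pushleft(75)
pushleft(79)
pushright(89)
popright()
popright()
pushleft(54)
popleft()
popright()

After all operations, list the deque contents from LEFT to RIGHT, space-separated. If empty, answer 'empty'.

Answer: empty

Derivation:
pushleft(75): [75]
pushleft(79): [79, 75]
pushright(89): [79, 75, 89]
popright(): [79, 75]
popright(): [79]
pushleft(54): [54, 79]
popleft(): [79]
popright(): []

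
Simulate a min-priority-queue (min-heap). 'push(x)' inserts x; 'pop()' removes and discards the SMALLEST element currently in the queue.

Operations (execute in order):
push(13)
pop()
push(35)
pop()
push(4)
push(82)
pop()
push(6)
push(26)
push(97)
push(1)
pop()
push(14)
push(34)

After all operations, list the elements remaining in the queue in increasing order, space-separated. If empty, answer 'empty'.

Answer: 6 14 26 34 82 97

Derivation:
push(13): heap contents = [13]
pop() → 13: heap contents = []
push(35): heap contents = [35]
pop() → 35: heap contents = []
push(4): heap contents = [4]
push(82): heap contents = [4, 82]
pop() → 4: heap contents = [82]
push(6): heap contents = [6, 82]
push(26): heap contents = [6, 26, 82]
push(97): heap contents = [6, 26, 82, 97]
push(1): heap contents = [1, 6, 26, 82, 97]
pop() → 1: heap contents = [6, 26, 82, 97]
push(14): heap contents = [6, 14, 26, 82, 97]
push(34): heap contents = [6, 14, 26, 34, 82, 97]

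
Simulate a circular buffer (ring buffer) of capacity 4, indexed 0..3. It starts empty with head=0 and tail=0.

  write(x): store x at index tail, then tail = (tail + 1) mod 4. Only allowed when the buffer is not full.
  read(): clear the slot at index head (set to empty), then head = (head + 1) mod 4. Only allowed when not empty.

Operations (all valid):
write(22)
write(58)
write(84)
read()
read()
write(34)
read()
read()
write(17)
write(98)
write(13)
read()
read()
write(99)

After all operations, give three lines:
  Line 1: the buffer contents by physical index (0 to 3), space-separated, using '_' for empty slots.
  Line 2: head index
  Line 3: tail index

write(22): buf=[22 _ _ _], head=0, tail=1, size=1
write(58): buf=[22 58 _ _], head=0, tail=2, size=2
write(84): buf=[22 58 84 _], head=0, tail=3, size=3
read(): buf=[_ 58 84 _], head=1, tail=3, size=2
read(): buf=[_ _ 84 _], head=2, tail=3, size=1
write(34): buf=[_ _ 84 34], head=2, tail=0, size=2
read(): buf=[_ _ _ 34], head=3, tail=0, size=1
read(): buf=[_ _ _ _], head=0, tail=0, size=0
write(17): buf=[17 _ _ _], head=0, tail=1, size=1
write(98): buf=[17 98 _ _], head=0, tail=2, size=2
write(13): buf=[17 98 13 _], head=0, tail=3, size=3
read(): buf=[_ 98 13 _], head=1, tail=3, size=2
read(): buf=[_ _ 13 _], head=2, tail=3, size=1
write(99): buf=[_ _ 13 99], head=2, tail=0, size=2

Answer: _ _ 13 99
2
0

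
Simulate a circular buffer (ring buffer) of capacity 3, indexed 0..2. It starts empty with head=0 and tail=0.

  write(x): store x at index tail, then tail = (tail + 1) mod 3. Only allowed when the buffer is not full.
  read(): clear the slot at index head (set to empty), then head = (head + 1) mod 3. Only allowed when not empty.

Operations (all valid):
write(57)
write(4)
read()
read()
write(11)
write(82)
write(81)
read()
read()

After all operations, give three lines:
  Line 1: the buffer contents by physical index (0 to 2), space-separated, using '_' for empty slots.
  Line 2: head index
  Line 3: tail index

write(57): buf=[57 _ _], head=0, tail=1, size=1
write(4): buf=[57 4 _], head=0, tail=2, size=2
read(): buf=[_ 4 _], head=1, tail=2, size=1
read(): buf=[_ _ _], head=2, tail=2, size=0
write(11): buf=[_ _ 11], head=2, tail=0, size=1
write(82): buf=[82 _ 11], head=2, tail=1, size=2
write(81): buf=[82 81 11], head=2, tail=2, size=3
read(): buf=[82 81 _], head=0, tail=2, size=2
read(): buf=[_ 81 _], head=1, tail=2, size=1

Answer: _ 81 _
1
2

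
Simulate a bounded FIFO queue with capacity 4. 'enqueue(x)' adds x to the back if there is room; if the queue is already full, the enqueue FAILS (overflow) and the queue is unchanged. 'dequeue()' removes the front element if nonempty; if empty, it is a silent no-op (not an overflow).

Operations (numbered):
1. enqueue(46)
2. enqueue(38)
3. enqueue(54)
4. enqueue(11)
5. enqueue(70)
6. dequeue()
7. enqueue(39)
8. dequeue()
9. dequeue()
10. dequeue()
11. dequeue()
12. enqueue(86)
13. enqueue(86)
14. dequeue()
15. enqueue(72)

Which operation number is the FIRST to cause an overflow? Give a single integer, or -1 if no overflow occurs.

Answer: 5

Derivation:
1. enqueue(46): size=1
2. enqueue(38): size=2
3. enqueue(54): size=3
4. enqueue(11): size=4
5. enqueue(70): size=4=cap → OVERFLOW (fail)
6. dequeue(): size=3
7. enqueue(39): size=4
8. dequeue(): size=3
9. dequeue(): size=2
10. dequeue(): size=1
11. dequeue(): size=0
12. enqueue(86): size=1
13. enqueue(86): size=2
14. dequeue(): size=1
15. enqueue(72): size=2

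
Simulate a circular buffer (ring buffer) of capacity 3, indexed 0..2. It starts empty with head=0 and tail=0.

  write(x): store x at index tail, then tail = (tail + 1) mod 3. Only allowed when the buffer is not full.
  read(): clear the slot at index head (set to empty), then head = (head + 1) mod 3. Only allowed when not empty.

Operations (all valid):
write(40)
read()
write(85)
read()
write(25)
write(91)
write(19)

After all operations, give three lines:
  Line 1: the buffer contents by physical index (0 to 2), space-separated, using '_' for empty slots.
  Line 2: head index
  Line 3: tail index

write(40): buf=[40 _ _], head=0, tail=1, size=1
read(): buf=[_ _ _], head=1, tail=1, size=0
write(85): buf=[_ 85 _], head=1, tail=2, size=1
read(): buf=[_ _ _], head=2, tail=2, size=0
write(25): buf=[_ _ 25], head=2, tail=0, size=1
write(91): buf=[91 _ 25], head=2, tail=1, size=2
write(19): buf=[91 19 25], head=2, tail=2, size=3

Answer: 91 19 25
2
2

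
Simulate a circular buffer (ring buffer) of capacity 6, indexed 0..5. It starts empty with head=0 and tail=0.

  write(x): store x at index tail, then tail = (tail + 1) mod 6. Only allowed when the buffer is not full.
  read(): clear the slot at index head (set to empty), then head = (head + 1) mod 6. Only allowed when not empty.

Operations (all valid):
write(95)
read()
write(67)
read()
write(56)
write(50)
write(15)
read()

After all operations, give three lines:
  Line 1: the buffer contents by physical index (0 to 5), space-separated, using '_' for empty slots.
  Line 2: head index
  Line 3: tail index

Answer: _ _ _ 50 15 _
3
5

Derivation:
write(95): buf=[95 _ _ _ _ _], head=0, tail=1, size=1
read(): buf=[_ _ _ _ _ _], head=1, tail=1, size=0
write(67): buf=[_ 67 _ _ _ _], head=1, tail=2, size=1
read(): buf=[_ _ _ _ _ _], head=2, tail=2, size=0
write(56): buf=[_ _ 56 _ _ _], head=2, tail=3, size=1
write(50): buf=[_ _ 56 50 _ _], head=2, tail=4, size=2
write(15): buf=[_ _ 56 50 15 _], head=2, tail=5, size=3
read(): buf=[_ _ _ 50 15 _], head=3, tail=5, size=2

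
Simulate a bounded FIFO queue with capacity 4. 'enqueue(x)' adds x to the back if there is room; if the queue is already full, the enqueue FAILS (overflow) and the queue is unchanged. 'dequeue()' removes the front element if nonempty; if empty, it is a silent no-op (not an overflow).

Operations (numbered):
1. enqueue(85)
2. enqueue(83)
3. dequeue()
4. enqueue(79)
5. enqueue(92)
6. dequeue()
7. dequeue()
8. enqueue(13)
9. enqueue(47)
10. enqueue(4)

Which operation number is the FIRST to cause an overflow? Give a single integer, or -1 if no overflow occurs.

Answer: -1

Derivation:
1. enqueue(85): size=1
2. enqueue(83): size=2
3. dequeue(): size=1
4. enqueue(79): size=2
5. enqueue(92): size=3
6. dequeue(): size=2
7. dequeue(): size=1
8. enqueue(13): size=2
9. enqueue(47): size=3
10. enqueue(4): size=4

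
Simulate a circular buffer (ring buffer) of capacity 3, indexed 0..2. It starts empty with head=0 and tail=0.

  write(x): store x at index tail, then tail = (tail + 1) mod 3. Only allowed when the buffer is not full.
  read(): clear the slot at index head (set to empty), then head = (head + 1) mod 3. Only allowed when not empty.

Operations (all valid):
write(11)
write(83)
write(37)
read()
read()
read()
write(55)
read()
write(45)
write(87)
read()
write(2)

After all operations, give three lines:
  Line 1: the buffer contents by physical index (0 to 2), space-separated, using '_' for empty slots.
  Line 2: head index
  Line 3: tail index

Answer: 2 _ 87
2
1

Derivation:
write(11): buf=[11 _ _], head=0, tail=1, size=1
write(83): buf=[11 83 _], head=0, tail=2, size=2
write(37): buf=[11 83 37], head=0, tail=0, size=3
read(): buf=[_ 83 37], head=1, tail=0, size=2
read(): buf=[_ _ 37], head=2, tail=0, size=1
read(): buf=[_ _ _], head=0, tail=0, size=0
write(55): buf=[55 _ _], head=0, tail=1, size=1
read(): buf=[_ _ _], head=1, tail=1, size=0
write(45): buf=[_ 45 _], head=1, tail=2, size=1
write(87): buf=[_ 45 87], head=1, tail=0, size=2
read(): buf=[_ _ 87], head=2, tail=0, size=1
write(2): buf=[2 _ 87], head=2, tail=1, size=2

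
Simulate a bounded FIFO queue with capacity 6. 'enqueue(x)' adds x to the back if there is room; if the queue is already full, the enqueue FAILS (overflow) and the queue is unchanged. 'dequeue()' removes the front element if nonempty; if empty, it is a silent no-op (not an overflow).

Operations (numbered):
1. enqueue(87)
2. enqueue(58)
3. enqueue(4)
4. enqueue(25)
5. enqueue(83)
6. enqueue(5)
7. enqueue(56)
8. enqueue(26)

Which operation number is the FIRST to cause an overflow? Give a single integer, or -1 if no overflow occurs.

1. enqueue(87): size=1
2. enqueue(58): size=2
3. enqueue(4): size=3
4. enqueue(25): size=4
5. enqueue(83): size=5
6. enqueue(5): size=6
7. enqueue(56): size=6=cap → OVERFLOW (fail)
8. enqueue(26): size=6=cap → OVERFLOW (fail)

Answer: 7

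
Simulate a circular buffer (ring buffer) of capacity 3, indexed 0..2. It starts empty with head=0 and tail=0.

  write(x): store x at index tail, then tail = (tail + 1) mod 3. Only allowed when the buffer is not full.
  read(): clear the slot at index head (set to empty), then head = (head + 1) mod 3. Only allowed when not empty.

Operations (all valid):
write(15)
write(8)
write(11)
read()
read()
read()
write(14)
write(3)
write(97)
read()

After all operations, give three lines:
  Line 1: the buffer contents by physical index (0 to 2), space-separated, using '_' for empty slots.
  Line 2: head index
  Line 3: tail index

write(15): buf=[15 _ _], head=0, tail=1, size=1
write(8): buf=[15 8 _], head=0, tail=2, size=2
write(11): buf=[15 8 11], head=0, tail=0, size=3
read(): buf=[_ 8 11], head=1, tail=0, size=2
read(): buf=[_ _ 11], head=2, tail=0, size=1
read(): buf=[_ _ _], head=0, tail=0, size=0
write(14): buf=[14 _ _], head=0, tail=1, size=1
write(3): buf=[14 3 _], head=0, tail=2, size=2
write(97): buf=[14 3 97], head=0, tail=0, size=3
read(): buf=[_ 3 97], head=1, tail=0, size=2

Answer: _ 3 97
1
0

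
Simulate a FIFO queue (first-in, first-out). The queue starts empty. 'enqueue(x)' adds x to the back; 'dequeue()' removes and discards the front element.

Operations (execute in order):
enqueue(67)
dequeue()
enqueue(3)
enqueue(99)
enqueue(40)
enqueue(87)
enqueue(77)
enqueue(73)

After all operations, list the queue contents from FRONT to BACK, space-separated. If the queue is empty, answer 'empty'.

enqueue(67): [67]
dequeue(): []
enqueue(3): [3]
enqueue(99): [3, 99]
enqueue(40): [3, 99, 40]
enqueue(87): [3, 99, 40, 87]
enqueue(77): [3, 99, 40, 87, 77]
enqueue(73): [3, 99, 40, 87, 77, 73]

Answer: 3 99 40 87 77 73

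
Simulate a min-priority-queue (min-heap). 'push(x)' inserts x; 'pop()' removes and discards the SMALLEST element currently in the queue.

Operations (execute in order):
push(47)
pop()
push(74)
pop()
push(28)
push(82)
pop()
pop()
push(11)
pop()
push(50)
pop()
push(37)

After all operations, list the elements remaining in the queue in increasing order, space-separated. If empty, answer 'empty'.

push(47): heap contents = [47]
pop() → 47: heap contents = []
push(74): heap contents = [74]
pop() → 74: heap contents = []
push(28): heap contents = [28]
push(82): heap contents = [28, 82]
pop() → 28: heap contents = [82]
pop() → 82: heap contents = []
push(11): heap contents = [11]
pop() → 11: heap contents = []
push(50): heap contents = [50]
pop() → 50: heap contents = []
push(37): heap contents = [37]

Answer: 37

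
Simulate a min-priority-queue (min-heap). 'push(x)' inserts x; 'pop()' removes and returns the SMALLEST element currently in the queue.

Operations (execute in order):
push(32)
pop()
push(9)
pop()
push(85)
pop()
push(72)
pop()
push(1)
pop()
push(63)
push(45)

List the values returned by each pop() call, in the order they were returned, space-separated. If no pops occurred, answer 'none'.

Answer: 32 9 85 72 1

Derivation:
push(32): heap contents = [32]
pop() → 32: heap contents = []
push(9): heap contents = [9]
pop() → 9: heap contents = []
push(85): heap contents = [85]
pop() → 85: heap contents = []
push(72): heap contents = [72]
pop() → 72: heap contents = []
push(1): heap contents = [1]
pop() → 1: heap contents = []
push(63): heap contents = [63]
push(45): heap contents = [45, 63]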